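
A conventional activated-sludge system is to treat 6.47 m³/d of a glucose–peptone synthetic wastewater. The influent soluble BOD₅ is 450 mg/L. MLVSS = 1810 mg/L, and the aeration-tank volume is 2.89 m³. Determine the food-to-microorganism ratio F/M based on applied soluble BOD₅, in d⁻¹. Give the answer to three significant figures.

F/M = Q·S₀ / (V·X) = 6.47 × 450 / (2.890 × 1810) = 0.5566 g soluble BOD₅·(g VSS·d)⁻¹.

F/M ≈ 0.557 d⁻¹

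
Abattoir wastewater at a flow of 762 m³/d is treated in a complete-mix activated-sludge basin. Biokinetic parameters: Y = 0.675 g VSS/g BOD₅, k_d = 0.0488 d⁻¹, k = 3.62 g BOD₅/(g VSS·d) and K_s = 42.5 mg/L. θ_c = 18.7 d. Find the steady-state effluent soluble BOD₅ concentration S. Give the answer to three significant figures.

S ≈ 1.86 mg/L

For a completely mixed reactor with recycle the Lawrence–McCarty relation gives S = K_s·(1 + k_d·θ_c) / [θ_c·(Y·k − k_d) − 1] = 42.5 × (1 + 0.0488 × 18.7) / [18.7 × (0.675 × 3.62 − 0.0488) − 1] = 81.28 / 43.78 = 1.857 mg/L.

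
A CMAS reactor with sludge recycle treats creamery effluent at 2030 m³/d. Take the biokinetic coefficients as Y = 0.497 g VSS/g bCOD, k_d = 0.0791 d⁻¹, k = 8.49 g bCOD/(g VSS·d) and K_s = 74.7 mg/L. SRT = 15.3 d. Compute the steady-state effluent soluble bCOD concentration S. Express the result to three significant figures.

For a completely mixed reactor with recycle the Lawrence–McCarty relation gives S = K_s·(1 + k_d·θ_c) / [θ_c·(Y·k − k_d) − 1] = 74.7 × (1 + 0.0791 × 15.3) / [15.3 × (0.497 × 8.49 − 0.0791) − 1] = 165.1 / 62.35 = 2.648 mg/L.

S ≈ 2.65 mg/L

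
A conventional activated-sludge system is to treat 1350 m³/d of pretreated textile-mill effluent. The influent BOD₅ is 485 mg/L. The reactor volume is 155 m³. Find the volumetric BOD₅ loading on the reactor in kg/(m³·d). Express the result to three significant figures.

L_v ≈ 4.22 kg BOD₅/(m³·d)

L_v = Q S₀ / V = 1350 × 485 × 10⁻³ / 155.0 = 4.224 kg/(m³·d).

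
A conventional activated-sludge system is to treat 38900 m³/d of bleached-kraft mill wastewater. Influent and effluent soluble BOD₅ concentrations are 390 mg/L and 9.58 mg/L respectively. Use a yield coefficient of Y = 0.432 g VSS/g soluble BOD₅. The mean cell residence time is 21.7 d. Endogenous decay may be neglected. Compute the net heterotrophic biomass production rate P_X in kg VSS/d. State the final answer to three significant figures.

With endogenous decay neglected, the observed yield equals the true yield: Y_obs = Y = 0.432 g VSS/g soluble BOD₅.
Q·(S₀ − S) = 38900 × (390 − 9.58) × 10⁻³ = 14798 kg/d removed.
P_X = Y_obs · Q(S₀ − S) = 0.4320 × 14798 = 6393 kg VSS/d.

P_X ≈ 6390 kg VSS/d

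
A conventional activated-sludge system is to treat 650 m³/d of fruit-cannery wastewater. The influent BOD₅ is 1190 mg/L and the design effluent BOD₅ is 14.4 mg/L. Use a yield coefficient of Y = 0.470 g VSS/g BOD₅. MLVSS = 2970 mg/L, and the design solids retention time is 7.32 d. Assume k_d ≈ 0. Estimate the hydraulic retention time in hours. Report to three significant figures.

τ ≈ 32.7 h

Biomass mass balance (decay neglected): V·X = Y·Q·(S₀ − S)·θ_c, so V = 0.470 × 650 × (1190 − 14.4) × 7.32 / 2970 = 885.2 m³.
HRT = V/Q = 885.2 m³ / 650 m³·d⁻¹ = 1.362 d × 24 = 32.68 h.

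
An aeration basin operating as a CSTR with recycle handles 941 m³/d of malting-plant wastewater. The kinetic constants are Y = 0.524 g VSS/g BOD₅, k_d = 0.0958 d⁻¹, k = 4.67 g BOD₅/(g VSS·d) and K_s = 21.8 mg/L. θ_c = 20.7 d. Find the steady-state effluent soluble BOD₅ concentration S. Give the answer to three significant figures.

For a completely mixed reactor with recycle the Lawrence–McCarty relation gives S = K_s·(1 + k_d·θ_c) / [θ_c·(Y·k − k_d) − 1] = 21.8 × (1 + 0.0958 × 20.7) / [20.7 × (0.524 × 4.67 − 0.0958) − 1] = 65.03 / 47.67 = 1.364 mg/L.

S ≈ 1.36 mg/L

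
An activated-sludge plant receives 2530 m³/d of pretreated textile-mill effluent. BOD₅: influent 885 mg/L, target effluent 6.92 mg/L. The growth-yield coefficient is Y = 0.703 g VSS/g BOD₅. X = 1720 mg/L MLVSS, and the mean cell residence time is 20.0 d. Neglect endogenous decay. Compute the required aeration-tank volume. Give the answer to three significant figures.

V ≈ 18200 m³

Biomass mass balance (decay neglected): V·X = Y·Q·(S₀ − S)·θ_c, so V = 0.703 × 2530 × (885 − 6.92) × 20.0 / 1720 = 18160 m³.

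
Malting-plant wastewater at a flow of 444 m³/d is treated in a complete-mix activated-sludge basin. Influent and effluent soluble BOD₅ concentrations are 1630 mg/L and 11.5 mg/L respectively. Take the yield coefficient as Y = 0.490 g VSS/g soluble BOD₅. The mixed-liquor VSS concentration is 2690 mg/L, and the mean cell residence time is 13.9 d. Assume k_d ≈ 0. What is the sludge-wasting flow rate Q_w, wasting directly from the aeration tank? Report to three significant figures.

Q_w ≈ 131 m³/d

V·X = Y·Q·ΔS·θ_c gives V = 0.490 × 444 × (1630 − 11.5) × 13.9 / 2690 = 1820 m³.
For wasting at MLVSS concentration, Q_w = V/θ_c = 1820/13.9 = 130.9 m³/d.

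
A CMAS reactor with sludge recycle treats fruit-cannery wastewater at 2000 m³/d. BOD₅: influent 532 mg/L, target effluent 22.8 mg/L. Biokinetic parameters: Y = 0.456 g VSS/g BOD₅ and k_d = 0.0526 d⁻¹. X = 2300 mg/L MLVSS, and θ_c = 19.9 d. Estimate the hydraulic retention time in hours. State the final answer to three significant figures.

τ ≈ 23.6 h

Rearranging the biomass balance for a CMAS with decay, V = Y·Q·ΔS·θ_c / [X·(1+k_d θ_c)] = 0.456 × 2000 × (532 − 22.8) × 19.9 / [2300 × (1 + 0.0526 × 19.9)] = 9.24×10^6 / 4708 = 1963 m³.
HRT = V/Q = 1963 m³ / 2000 m³·d⁻¹ = 0.9816 d × 24 = 23.56 h.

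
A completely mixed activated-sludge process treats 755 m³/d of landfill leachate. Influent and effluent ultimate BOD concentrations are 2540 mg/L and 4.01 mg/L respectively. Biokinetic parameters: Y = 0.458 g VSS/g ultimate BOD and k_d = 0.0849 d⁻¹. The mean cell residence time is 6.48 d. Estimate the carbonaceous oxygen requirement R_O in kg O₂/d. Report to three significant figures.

R_O ≈ 1110 kg O₂/d

Correct the yield for decay: Y_obs = Y/(1 + k_d θ_c) = 0.458 / (1 + 0.0849 × 6.48) = 0.458 / 1.550 = 0.2955.
Mass of ultimate BOD removed per day: Q(S₀ − S) = 755 × 2536 g/m³ = 1915 kg/d.
Biomass synthesised: P_X = Y_obs × 1915 = 565.7 kg VSS/d.
R_O = Q·ΔS − 1.42 P_X = 1915 − 803.3 = 1111 kg O₂/d.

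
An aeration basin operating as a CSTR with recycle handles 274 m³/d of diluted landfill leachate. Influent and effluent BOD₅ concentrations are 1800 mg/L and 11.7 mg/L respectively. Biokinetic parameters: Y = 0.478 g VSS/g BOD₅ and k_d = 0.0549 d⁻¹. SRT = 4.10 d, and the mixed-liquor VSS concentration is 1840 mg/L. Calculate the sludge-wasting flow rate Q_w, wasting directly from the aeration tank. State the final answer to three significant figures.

From the SRT design equation V = Y Q (S₀−S) θ_c / [X (1 + k_d θ_c)] = 0.478 × 274 × (1800 − 11.7) × 4.10 / [1840 × (1 + 0.0549 × 4.10)] = 9.6×10^5 / 2254 = 426.0 m³.
With mixed-liquor wasting, θ_c = V/Q_w, so Q_w = V/θ_c = 426.0/4.10 = 103.9 m³/d.

Q_w ≈ 104 m³/d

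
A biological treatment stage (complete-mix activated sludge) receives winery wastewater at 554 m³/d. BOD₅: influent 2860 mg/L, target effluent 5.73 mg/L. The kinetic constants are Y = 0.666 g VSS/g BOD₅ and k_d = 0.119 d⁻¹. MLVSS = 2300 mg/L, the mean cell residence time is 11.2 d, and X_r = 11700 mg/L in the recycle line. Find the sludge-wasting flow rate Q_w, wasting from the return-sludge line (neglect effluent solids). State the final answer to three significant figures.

Q_w ≈ 38.6 m³/d

From the SRT design equation V = Y Q (S₀−S) θ_c / [X (1 + k_d θ_c)] = 0.666 × 554 × (2860 − 5.73) × 11.2 / [2300 × (1 + 0.119 × 11.2)] = 1.18×10^7 / 5365 = 2198 m³.
θ_c = V·X/(Q_w·X_r) when wasting from the recycle, so Q_w = V·X/(θ_c·X_r) = 2198 × 2300 / (11.2 × 11700) = 38.58 m³/d.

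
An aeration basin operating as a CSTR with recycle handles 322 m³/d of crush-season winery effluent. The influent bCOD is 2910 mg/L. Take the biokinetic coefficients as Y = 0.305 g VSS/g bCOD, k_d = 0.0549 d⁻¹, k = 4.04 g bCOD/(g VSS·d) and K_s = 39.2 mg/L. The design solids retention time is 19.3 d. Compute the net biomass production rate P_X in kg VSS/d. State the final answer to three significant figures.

P_X ≈ 139 kg VSS/d

From the Monod/SRT balance for a CMAS, S = K_s·(1+k_d θ_c)/[θ_c·(Y k − k_d) − 1] = 39.2 × (1 + 0.0549 × 19.3) / [19.3 × (0.305 × 4.04 − 0.0549) − 1] = 80.74 / 21.72 = 3.717 mg/L.
The observed yield is Y_obs = Y/(1 + k_d·θ_c) = 0.305 / (1 + 0.0549 × 19.3) = 0.305 / 2.060 = 0.1481 g VSS per g bCOD removed.
Substrate removed = Q·(S₀ − S) = 322 m³/d × (2910 − 3.72) g/m³ = 9.36×10^5 g/d = 935.8 kg/d.
P_X = Y_obs · Q(S₀ − S) = 0.1481 × 935.8 = 138.6 kg VSS/d.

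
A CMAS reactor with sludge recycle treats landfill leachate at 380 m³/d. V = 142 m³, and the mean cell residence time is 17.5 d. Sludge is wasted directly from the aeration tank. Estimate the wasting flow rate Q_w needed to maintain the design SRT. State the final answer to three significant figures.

Q_w ≈ 8.11 m³/d

Wasting from the aeration tank: Q_w = V / θ_c = 142.0 / 17.5 = 8.114 m³/d.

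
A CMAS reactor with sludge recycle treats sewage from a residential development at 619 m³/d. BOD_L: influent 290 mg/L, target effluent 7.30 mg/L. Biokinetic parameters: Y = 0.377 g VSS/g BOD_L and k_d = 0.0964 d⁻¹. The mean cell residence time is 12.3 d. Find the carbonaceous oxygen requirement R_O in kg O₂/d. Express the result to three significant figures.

Correct the yield for decay: Y_obs = Y/(1 + k_d θ_c) = 0.377 / (1 + 0.0964 × 12.3) = 0.377 / 2.186 = 0.1725.
Substrate removed = Q·(S₀ − S) = 619 m³/d × (290 − 7.30) g/m³ = 1.75×10^5 g/d = 175.0 kg/d.
Net sludge production P_X = 0.1725 × 175.0 = 30.18 kg VSS/d.
Carbonaceous O₂ demand = substrate oxidised − cell-mass equivalent = 175.0 − 1.42 × 30.18 = 132.1 kg O₂/d.

R_O ≈ 132 kg O₂/d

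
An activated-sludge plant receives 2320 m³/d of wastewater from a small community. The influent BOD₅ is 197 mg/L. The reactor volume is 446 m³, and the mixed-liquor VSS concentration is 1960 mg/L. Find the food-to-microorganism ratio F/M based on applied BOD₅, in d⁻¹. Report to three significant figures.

Food-to-microorganism ratio F/M = Q S₀ / (V X) = 2320 × 197 / (446.0 × 1960) = 0.5228 d⁻¹.

F/M ≈ 0.523 d⁻¹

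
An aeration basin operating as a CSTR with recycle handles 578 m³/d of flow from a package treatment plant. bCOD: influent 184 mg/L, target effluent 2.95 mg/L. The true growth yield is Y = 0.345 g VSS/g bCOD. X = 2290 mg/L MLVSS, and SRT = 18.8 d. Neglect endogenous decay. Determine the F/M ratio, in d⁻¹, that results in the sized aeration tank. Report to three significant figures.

F/M ≈ 0.157 d⁻¹

V·X = Y·Q·ΔS·θ_c gives V = 0.345 × 578 × (184 − 2.95) × 18.8 / 2290 = 296.4 m³.
Food-to-microorganism ratio F/M = Q S₀ / (V X) = 578 × 184 / (296.4 × 2290) = 0.1567 d⁻¹.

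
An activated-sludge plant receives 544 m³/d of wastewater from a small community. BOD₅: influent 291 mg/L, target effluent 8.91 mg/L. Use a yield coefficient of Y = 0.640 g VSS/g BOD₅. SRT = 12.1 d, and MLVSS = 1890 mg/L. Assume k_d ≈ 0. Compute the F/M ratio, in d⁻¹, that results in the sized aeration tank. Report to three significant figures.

F/M ≈ 0.133 d⁻¹

With k_d = 0 the design equation reduces to V = Y Q (S₀−S) θ_c / X = 0.640 × 544 × (291 − 8.91) × 12.1 / 1890 = 628.8 m³.
F/M = applied load / biomass = Q·S₀/(V·X) = 544 × 291 / (628.8 × 1890) = 0.1332 d⁻¹.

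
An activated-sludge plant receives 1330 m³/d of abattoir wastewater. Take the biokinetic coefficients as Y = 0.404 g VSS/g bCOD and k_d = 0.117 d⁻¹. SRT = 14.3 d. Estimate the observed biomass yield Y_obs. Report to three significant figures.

Y_obs = Y / (1 + k_d θ_c) = 0.404 / (1 + 0.117 × 14.3) = 0.404 / 2.673 = 0.1511.

Y_obs ≈ 0.151 g VSS/g bCOD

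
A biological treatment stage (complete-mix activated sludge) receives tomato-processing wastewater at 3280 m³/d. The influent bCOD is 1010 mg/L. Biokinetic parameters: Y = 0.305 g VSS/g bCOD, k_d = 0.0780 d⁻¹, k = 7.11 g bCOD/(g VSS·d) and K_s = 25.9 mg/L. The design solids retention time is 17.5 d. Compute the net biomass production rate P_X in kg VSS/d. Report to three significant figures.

Effluent substrate depends only on kinetics and SRT: S = K_s(1 + k_d θ_c) / [θ_c(Yk − k_d) − 1] = 25.9 × (1 + 0.0780 × 17.5) / [17.5 × (0.305 × 7.11 − 0.0780) − 1] = 61.25 / 35.58 = 1.721 mg/L.
The observed yield is Y_obs = Y/(1 + k_d·θ_c) = 0.305 / (1 + 0.0780 × 17.5) = 0.305 / 2.365 = 0.1290 g VSS per g bCOD removed.
Substrate removed = Q·(S₀ − S) = 3280 m³/d × (1010 − 1.72) g/m³ = 3.31×10^6 g/d = 3307 kg/d.
So the net sludge growth is P_X = 0.1290 × 3307 = 426.5 kg VSS/d.

P_X ≈ 427 kg VSS/d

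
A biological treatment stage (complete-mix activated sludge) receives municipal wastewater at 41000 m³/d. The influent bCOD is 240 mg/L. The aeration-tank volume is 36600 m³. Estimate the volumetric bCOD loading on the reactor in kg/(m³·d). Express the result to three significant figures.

L_v ≈ 0.269 kg bCOD/(m³·d)

Applied bCOD load per unit volume = Q·S₀/V = (41000 × 240/1000)/36600 = 0.2689 kg bCOD·m⁻³·d⁻¹.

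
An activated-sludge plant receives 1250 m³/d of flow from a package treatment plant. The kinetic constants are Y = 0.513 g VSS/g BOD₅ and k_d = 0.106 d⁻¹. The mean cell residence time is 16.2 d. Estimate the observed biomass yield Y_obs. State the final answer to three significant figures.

Y_obs = Y / (1 + k_d θ_c) = 0.513 / (1 + 0.106 × 16.2) = 0.513 / 2.717 = 0.1888.

Y_obs ≈ 0.189 g VSS/g BOD₅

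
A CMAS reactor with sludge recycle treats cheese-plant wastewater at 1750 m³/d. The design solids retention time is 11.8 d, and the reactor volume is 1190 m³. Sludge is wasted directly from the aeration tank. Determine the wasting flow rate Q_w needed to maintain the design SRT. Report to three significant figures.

Wasting from the aeration tank: Q_w = V / θ_c = 1190 / 11.8 = 100.8 m³/d.

Q_w ≈ 101 m³/d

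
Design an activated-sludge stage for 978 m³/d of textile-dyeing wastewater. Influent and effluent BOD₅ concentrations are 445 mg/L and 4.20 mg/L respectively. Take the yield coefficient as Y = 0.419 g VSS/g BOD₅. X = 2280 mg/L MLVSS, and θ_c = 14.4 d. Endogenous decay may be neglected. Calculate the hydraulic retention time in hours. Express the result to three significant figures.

τ ≈ 28.0 h

Biomass mass balance (decay neglected): V·X = Y·Q·(S₀ − S)·θ_c, so V = 0.419 × 978 × (445 − 4.20) × 14.4 / 2280 = 1141 m³.
Hydraulic retention time τ = V/Q = 1141 / 978 = 1.166 d = 28.00 h.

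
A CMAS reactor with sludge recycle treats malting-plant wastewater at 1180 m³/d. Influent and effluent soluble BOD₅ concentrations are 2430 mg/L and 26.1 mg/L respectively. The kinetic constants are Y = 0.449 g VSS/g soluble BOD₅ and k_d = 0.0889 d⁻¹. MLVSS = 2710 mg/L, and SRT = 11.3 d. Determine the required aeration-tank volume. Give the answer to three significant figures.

V ≈ 2650 m³

Steady-state biomass mass balance: V·X·(1 + k_d·θ_c) = Y·Q·(S₀ − S)·θ_c, so V = 0.449 × 1180 × (2430 − 26.1) × 11.3 / [2710 × (1 + 0.0889 × 11.3)] = 1.44×10^7 / 5432 = 2649 m³.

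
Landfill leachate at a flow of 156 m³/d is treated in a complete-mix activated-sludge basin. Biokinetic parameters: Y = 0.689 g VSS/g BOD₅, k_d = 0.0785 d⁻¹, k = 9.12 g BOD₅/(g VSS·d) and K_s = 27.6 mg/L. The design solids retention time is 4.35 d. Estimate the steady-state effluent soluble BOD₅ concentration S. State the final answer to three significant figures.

Effluent substrate depends only on kinetics and SRT: S = K_s(1 + k_d θ_c) / [θ_c(Yk − k_d) − 1] = 27.6 × (1 + 0.0785 × 4.35) / [4.35 × (0.689 × 9.12 − 0.0785) − 1] = 37.02 / 25.99 = 1.424 mg/L.

S ≈ 1.42 mg/L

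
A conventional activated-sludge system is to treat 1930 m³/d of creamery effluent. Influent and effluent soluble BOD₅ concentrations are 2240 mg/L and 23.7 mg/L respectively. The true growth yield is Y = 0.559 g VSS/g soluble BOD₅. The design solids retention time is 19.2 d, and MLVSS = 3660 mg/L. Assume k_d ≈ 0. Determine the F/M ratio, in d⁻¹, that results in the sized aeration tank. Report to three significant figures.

F/M ≈ 0.0942 d⁻¹

With k_d = 0 the design equation reduces to V = Y Q (S₀−S) θ_c / X = 0.559 × 1930 × (2240 − 23.7) × 19.2 / 3660 = 12543 m³.
F/M = Q·S₀ / (V·X) = 1930 × 2240 / (12543 × 3660) = 0.09417 g soluble BOD₅·(g VSS·d)⁻¹.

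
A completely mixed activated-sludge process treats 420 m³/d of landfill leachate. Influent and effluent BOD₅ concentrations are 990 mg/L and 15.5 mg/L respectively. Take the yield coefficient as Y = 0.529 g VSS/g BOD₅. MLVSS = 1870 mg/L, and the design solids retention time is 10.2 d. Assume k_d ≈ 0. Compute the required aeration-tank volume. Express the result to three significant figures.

V ≈ 1180 m³

Biomass mass balance (decay neglected): V·X = Y·Q·(S₀ − S)·θ_c, so V = 0.529 × 420 × (990 − 15.5) × 10.2 / 1870 = 1181 m³.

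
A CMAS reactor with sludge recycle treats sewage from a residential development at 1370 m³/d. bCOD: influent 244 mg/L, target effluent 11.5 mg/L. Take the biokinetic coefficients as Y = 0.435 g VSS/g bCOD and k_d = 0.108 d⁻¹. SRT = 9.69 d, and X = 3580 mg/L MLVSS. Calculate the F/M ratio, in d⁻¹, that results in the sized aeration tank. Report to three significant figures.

F/M ≈ 0.510 d⁻¹

Rearranging the biomass balance for a CMAS with decay, V = Y·Q·ΔS·θ_c / [X·(1+k_d θ_c)] = 0.435 × 1370 × (244 − 11.5) × 9.69 / [3580 × (1 + 0.108 × 9.69)] = 1.34×10^6 / 7327 = 183.3 m³.
F/M = Q·S₀ / (V·X) = 1370 × 244 / (183.3 × 3580) = 0.5095 g bCOD·(g VSS·d)⁻¹.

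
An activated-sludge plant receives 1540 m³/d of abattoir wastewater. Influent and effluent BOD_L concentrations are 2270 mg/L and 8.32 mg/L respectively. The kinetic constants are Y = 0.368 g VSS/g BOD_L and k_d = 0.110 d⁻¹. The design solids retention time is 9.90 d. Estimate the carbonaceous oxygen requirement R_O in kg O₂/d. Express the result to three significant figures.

R_O ≈ 2610 kg O₂/d

Observed yield with endogenous decay: Y_obs = Y / (1 + k_d·θ_c) = 0.368 / (1 + 0.110 × 9.90) = 0.368 / 2.089 = 0.1762 g VSS/g BOD_L.
Substrate removed = Q·(S₀ − S) = 1540 m³/d × (2270 − 8.32) g/m³ = 3.48×10^6 g/d = 3483 kg/d.
P_X = Y_obs·Q·(S₀ − S) = 0.1762 × 3483 = 613.6 kg VSS/d.
R_O = Q·ΔS − 1.42 P_X = 3483 − 871.3 = 2612 kg O₂/d.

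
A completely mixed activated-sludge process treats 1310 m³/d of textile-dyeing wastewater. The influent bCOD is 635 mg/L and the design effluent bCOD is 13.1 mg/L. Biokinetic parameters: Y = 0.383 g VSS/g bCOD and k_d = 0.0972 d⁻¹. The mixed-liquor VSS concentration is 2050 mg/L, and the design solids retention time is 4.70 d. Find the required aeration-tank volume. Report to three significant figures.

Rearranging the biomass balance for a CMAS with decay, V = Y·Q·ΔS·θ_c / [X·(1+k_d θ_c)] = 0.383 × 1310 × (635 − 13.1) × 4.70 / [2050 × (1 + 0.0972 × 4.70)] = 1.47×10^6 / 2987 = 491.0 m³.

V ≈ 491 m³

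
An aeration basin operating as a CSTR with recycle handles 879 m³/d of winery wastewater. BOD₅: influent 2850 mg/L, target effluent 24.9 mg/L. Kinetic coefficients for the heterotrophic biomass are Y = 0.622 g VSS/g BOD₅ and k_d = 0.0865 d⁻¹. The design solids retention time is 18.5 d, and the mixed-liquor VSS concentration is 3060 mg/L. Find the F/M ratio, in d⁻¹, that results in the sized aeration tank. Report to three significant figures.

Rearranging the biomass balance for a CMAS with decay, V = Y·Q·ΔS·θ_c / [X·(1+k_d θ_c)] = 0.622 × 879 × (2850 − 24.9) × 18.5 / [3060 × (1 + 0.0865 × 18.5)] = 2.86×10^7 / 7957 = 3591 m³.
F/M = Q·S₀ / (V·X) = 879 × 2850 / (3591 × 3060) = 0.2280 g BOD₅·(g VSS·d)⁻¹.

F/M ≈ 0.228 d⁻¹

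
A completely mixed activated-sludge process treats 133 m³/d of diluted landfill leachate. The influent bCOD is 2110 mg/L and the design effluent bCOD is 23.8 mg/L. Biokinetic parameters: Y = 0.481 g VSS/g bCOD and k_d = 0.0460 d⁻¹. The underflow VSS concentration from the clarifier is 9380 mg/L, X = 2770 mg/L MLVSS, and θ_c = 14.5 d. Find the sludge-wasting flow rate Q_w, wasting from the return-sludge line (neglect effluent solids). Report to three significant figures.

Q_w ≈ 8.54 m³/d

From the SRT design equation V = Y Q (S₀−S) θ_c / [X (1 + k_d θ_c)] = 0.481 × 133 × (2110 − 23.8) × 14.5 / [2770 × (1 + 0.0460 × 14.5)] = 1.94×10^6 / 4618 = 419.1 m³.
Q_w = (V·X)/(θ_c X_r) = 419.1 × 2770 / (14.5 × 9380) = 8.535 m³/d.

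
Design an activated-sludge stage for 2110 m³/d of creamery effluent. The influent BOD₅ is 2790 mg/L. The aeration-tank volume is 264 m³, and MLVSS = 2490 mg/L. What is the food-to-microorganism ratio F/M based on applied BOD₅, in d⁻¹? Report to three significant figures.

F/M ≈ 8.96 d⁻¹

F/M = applied load / biomass = Q·S₀/(V·X) = 2110 × 2790 / (264.0 × 2490) = 8.955 d⁻¹.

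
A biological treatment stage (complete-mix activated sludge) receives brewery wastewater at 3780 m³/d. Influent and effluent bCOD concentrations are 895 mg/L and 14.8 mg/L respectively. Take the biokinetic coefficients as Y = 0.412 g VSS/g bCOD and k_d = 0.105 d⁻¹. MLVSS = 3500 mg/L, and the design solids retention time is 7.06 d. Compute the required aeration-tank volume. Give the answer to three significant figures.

V ≈ 1590 m³

Rearranging the biomass balance for a CMAS with decay, V = Y·Q·ΔS·θ_c / [X·(1+k_d θ_c)] = 0.412 × 3780 × (895 − 14.8) × 7.06 / [3500 × (1 + 0.105 × 7.06)] = 9.68×10^6 / 6095 = 1588 m³.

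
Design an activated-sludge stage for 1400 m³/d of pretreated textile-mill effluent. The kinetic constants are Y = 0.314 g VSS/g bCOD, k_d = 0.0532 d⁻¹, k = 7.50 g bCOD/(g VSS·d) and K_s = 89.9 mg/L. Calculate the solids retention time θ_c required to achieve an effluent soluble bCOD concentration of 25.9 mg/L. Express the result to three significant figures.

From 1/θ_c = Y·k·S/(K_s + S) − k_d: Y·k·S/(K_s+S) = 0.314 × 7.50 × 25.9 / (89.9 + 25.9) = 0.5267 d⁻¹.
1/θ_c = 0.5267 − 0.0532 = 0.4735 d⁻¹, so θ_c = 2.112 d.

θ_c ≈ 2.11 d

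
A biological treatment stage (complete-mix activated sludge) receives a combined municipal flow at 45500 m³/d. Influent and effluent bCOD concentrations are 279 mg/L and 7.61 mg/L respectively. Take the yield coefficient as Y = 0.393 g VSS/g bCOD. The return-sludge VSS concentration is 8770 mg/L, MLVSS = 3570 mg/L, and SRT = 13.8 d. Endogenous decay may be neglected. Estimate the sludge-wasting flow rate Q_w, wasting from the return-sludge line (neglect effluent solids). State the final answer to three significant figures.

Q_w ≈ 553 m³/d

Biomass mass balance (decay neglected): V·X = Y·Q·(S₀ − S)·θ_c, so V = 0.393 × 45500 × (279 − 7.61) × 13.8 / 3570 = 18759 m³.
Q_w = (V·X)/(θ_c X_r) = 18759 × 3570 / (13.8 × 8770) = 553.3 m³/d.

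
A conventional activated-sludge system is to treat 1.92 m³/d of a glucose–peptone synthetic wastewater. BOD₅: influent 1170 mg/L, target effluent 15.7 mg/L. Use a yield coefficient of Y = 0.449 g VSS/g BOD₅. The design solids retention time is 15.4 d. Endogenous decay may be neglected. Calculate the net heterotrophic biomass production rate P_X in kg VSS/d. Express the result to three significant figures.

P_X ≈ 0.995 kg VSS/d

No decay correction is needed, so Y_obs = Y = 0.449.
Substrate removed = Q·(S₀ − S) = 1.92 m³/d × (1170 − 15.7) g/m³ = 2.22×10^3 g/d = 2.216 kg/d.
P_X = Y_obs · Q(S₀ − S) = 0.4490 × 2.216 = 0.9951 kg VSS/d.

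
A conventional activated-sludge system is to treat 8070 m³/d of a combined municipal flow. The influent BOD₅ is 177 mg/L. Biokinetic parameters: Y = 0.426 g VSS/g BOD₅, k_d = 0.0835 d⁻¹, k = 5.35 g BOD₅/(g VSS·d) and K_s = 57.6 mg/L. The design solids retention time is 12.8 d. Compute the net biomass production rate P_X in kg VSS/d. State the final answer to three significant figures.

For a completely mixed reactor with recycle the Lawrence–McCarty relation gives S = K_s·(1 + k_d·θ_c) / [θ_c·(Y·k − k_d) − 1] = 57.6 × (1 + 0.0835 × 12.8) / [12.8 × (0.426 × 5.35 − 0.0835) − 1] = 119.2 / 27.10 = 4.397 mg/L.
Observed yield with endogenous decay: Y_obs = Y / (1 + k_d·θ_c) = 0.426 / (1 + 0.0835 × 12.8) = 0.426 / 2.069 = 0.2059 g VSS/g BOD₅.
ΔS = 177 − 4.40 = 172.6 mg/L, so the substrate removal rate is 8070 × 172.6/1000 = 1393 kg BOD₅/d.
Biomass produced: P_X = Y_obs·Q·ΔS = 0.2059 × 1393 ≈ 286.8 kg VSS/d.

P_X ≈ 287 kg VSS/d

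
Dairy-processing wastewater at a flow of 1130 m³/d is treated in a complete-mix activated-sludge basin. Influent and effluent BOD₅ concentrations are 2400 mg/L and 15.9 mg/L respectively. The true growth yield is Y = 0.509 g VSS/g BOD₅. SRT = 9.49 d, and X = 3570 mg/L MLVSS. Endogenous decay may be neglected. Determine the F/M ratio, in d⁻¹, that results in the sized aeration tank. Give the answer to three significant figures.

F/M ≈ 0.208 d⁻¹

Biomass mass balance (decay neglected): V·X = Y·Q·(S₀ − S)·θ_c, so V = 0.509 × 1130 × (2400 − 15.9) × 9.49 / 3570 = 3645 m³.
F/M = applied load / biomass = Q·S₀/(V·X) = 1130 × 2400 / (3645 × 3570) = 0.2084 d⁻¹.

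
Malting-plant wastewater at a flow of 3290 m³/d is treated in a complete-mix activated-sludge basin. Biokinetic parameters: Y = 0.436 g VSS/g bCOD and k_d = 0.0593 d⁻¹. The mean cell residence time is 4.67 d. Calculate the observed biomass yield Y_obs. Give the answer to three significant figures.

Correct the yield for decay: Y_obs = Y/(1 + k_d θ_c) = 0.436 / (1 + 0.0593 × 4.67) = 0.436 / 1.277 = 0.3414.

Y_obs ≈ 0.341 g VSS/g bCOD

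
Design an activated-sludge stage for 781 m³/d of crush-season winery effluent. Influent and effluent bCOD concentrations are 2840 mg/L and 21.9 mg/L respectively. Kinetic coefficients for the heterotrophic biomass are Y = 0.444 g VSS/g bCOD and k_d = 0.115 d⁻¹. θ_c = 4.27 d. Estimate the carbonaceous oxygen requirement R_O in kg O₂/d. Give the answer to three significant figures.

Observed yield with endogenous decay: Y_obs = Y / (1 + k_d·θ_c) = 0.444 / (1 + 0.115 × 4.27) = 0.444 / 1.491 = 0.2978 g VSS/g bCOD.
Mass of bCOD removed per day: Q(S₀ − S) = 781 × 2818 g/m³ = 2201 kg/d.
Biomass synthesised: P_X = Y_obs × 2201 = 655.4 kg VSS/d.
R_O = Q·(S₀ − S) − 1.42·P_X = 2201 − 1.42 × 655.4 = 1270 kg O₂/d.

R_O ≈ 1270 kg O₂/d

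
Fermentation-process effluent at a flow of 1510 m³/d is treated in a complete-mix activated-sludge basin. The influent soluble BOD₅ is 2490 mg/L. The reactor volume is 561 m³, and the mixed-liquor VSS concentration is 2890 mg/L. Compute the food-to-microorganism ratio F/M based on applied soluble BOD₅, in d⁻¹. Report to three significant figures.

Food-to-microorganism ratio F/M = Q S₀ / (V X) = 1510 × 2490 / (561.0 × 2890) = 2.319 d⁻¹.

F/M ≈ 2.32 d⁻¹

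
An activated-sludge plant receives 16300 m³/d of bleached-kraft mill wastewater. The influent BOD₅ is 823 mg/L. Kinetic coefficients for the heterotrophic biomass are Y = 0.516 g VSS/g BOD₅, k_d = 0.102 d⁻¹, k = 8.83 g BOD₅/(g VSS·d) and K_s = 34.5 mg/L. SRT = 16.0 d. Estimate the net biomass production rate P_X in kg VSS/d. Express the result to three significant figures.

From the Monod/SRT balance for a CMAS, S = K_s·(1+k_d θ_c)/[θ_c·(Y k − k_d) − 1] = 34.5 × (1 + 0.102 × 16.0) / [16.0 × (0.516 × 8.83 − 0.102) − 1] = 90.80 / 70.27 = 1.292 mg/L.
Y_obs = Y / (1 + k_d θ_c) = 0.516 / (1 + 0.102 × 16.0) = 0.516 / 2.632 = 0.1960.
Mass of BOD₅ removed per day: Q(S₀ − S) = 16300 × 821.7 g/m³ = 13394 kg/d.
So the net sludge growth is P_X = 0.1960 × 13394 = 2626 kg VSS/d.

P_X ≈ 2630 kg VSS/d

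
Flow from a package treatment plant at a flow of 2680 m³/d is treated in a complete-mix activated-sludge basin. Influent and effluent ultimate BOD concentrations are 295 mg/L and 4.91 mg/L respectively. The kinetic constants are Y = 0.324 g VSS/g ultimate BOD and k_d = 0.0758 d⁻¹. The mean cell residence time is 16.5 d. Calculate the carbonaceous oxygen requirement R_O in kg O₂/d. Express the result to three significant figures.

R_O ≈ 619 kg O₂/d

Y_obs = Y / (1 + k_d θ_c) = 0.324 / (1 + 0.0758 × 16.5) = 0.324 / 2.251 = 0.1440.
Mass of ultimate BOD removed per day: Q(S₀ − S) = 2680 × 290.1 g/m³ = 777.4 kg/d.
Net sludge production P_X = 0.1440 × 777.4 = 111.9 kg VSS/d.
R_O = Q·(S₀ − S) − 1.42·P_X = 777.4 − 1.42 × 111.9 = 618.5 kg O₂/d.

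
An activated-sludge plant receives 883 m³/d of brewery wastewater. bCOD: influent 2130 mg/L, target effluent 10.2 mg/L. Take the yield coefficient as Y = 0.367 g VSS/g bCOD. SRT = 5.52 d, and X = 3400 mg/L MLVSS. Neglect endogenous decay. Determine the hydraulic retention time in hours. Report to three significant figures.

V·X = Y·Q·ΔS·θ_c gives V = 0.367 × 883 × (2130 − 10.2) × 5.52 / 3400 = 1115 m³.
Hydraulic retention time τ = V/Q = 1115 / 883 = 1.263 d = 30.31 h.

τ ≈ 30.3 h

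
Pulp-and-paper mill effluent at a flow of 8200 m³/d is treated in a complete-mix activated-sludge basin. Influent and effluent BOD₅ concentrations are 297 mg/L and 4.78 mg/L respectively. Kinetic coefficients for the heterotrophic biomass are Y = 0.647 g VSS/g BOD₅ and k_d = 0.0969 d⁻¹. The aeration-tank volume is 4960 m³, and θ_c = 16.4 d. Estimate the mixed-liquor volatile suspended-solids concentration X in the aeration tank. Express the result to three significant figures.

X = Y·Q·ΔS·θ_c / [V·(1 + k_d θ_c)] = 0.647 × 8200 × (297 − 4.78) × 16.4 / [4960 × (1 + 0.0969 × 16.4)] = 1980 mg/L.

X ≈ 1980 mg/L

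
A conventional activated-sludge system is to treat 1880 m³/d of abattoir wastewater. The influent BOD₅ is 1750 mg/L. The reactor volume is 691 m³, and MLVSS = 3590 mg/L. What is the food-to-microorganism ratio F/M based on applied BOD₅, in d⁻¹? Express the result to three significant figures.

F/M ≈ 1.33 d⁻¹

F/M = Q·S₀ / (V·X) = 1880 × 1750 / (691.0 × 3590) = 1.326 g BOD₅·(g VSS·d)⁻¹.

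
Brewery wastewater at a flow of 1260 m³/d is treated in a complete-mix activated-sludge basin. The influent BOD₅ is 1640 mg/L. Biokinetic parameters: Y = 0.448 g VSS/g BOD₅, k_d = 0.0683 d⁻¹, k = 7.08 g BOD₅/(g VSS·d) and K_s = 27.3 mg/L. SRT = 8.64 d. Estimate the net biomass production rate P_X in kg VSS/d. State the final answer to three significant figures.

From the Monod/SRT balance for a CMAS, S = K_s·(1+k_d θ_c)/[θ_c·(Y k − k_d) − 1] = 27.3 × (1 + 0.0683 × 8.64) / [8.64 × (0.448 × 7.08 − 0.0683) − 1] = 43.41 / 25.81 = 1.682 mg/L.
Y_obs = Y / (1 + k_d θ_c) = 0.448 / (1 + 0.0683 × 8.64) = 0.448 / 1.590 = 0.2817.
Q·(S₀ − S) = 1260 × (1640 − 1.68) × 10⁻³ = 2064 kg/d removed.
Net biomass production P_X = Y_obs × Q·(S₀ − S) = 0.2817 × 2064 = 581.6 kg VSS/d.

P_X ≈ 582 kg VSS/d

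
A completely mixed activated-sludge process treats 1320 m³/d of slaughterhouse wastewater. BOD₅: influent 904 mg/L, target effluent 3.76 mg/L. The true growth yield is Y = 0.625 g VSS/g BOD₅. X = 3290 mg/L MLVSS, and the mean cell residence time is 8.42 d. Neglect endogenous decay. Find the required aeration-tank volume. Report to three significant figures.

Biomass mass balance (decay neglected): V·X = Y·Q·(S₀ − S)·θ_c, so V = 0.625 × 1320 × (904 − 3.76) × 8.42 / 3290 = 1901 m³.

V ≈ 1900 m³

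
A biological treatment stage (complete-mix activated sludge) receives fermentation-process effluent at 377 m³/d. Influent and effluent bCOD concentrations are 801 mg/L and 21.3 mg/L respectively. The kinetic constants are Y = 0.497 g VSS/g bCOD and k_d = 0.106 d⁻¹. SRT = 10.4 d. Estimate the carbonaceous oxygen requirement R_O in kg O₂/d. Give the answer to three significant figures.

The observed yield is Y_obs = Y/(1 + k_d·θ_c) = 0.497 / (1 + 0.106 × 10.4) = 0.497 / 2.102 = 0.2364 g VSS per g bCOD removed.
Q·(S₀ − S) = 377 × (801 − 21.3) × 10⁻³ = 293.9 kg/d removed.
P_X = Y_obs·Q·(S₀ − S) = 0.2364 × 293.9 = 69.49 kg VSS/d.
R_O = Q·(S₀ − S) − 1.42·P_X = 293.9 − 1.42 × 69.49 = 195.3 kg O₂/d.

R_O ≈ 195 kg O₂/d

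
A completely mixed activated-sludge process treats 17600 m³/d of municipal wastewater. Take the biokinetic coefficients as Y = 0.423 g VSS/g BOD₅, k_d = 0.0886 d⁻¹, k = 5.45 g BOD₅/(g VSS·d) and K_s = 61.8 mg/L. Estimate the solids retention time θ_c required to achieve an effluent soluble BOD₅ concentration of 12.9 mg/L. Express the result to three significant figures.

From 1/θ_c = Y·k·S/(K_s + S) − k_d: Y·k·S/(K_s+S) = 0.423 × 5.45 × 12.9 / (61.8 + 12.9) = 0.3981 d⁻¹.
Then 1/θ_c = μ − k_d = 0.3981 − 0.0886 = 0.3095 d⁻¹, giving θ_c = 3.231 d.

θ_c ≈ 3.23 d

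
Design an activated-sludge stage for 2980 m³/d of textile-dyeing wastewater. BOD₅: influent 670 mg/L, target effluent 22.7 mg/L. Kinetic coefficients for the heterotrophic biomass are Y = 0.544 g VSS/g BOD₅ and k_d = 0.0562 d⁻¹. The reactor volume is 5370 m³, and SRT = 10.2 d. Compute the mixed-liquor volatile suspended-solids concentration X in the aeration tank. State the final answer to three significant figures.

X = Y·Q·ΔS·θ_c / [V·(1 + k_d θ_c)] = 0.544 × 2980 × (670 − 22.7) × 10.2 / [5370 × (1 + 0.0562 × 10.2)] = 1267 mg/L.

X ≈ 1270 mg/L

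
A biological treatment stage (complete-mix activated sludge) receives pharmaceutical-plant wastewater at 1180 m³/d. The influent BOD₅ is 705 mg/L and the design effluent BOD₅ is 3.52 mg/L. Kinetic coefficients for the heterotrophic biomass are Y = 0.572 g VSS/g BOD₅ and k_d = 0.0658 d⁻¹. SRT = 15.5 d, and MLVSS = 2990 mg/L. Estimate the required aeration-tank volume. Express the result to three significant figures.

From the SRT design equation V = Y Q (S₀−S) θ_c / [X (1 + k_d θ_c)] = 0.572 × 1180 × (705 − 3.52) × 15.5 / [2990 × (1 + 0.0658 × 15.5)] = 7.34×10^6 / 6040 = 1215 m³.

V ≈ 1220 m³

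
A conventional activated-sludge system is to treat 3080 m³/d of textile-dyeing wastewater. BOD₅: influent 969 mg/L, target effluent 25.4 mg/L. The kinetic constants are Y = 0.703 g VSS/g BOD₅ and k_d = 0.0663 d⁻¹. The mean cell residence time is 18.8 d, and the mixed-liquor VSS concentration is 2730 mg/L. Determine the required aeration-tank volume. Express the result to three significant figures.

V ≈ 6260 m³

Steady-state biomass mass balance: V·X·(1 + k_d·θ_c) = Y·Q·(S₀ − S)·θ_c, so V = 0.703 × 3080 × (969 − 25.4) × 18.8 / [2730 × (1 + 0.0663 × 18.8)] = 3.84×10^7 / 6133 = 6263 m³.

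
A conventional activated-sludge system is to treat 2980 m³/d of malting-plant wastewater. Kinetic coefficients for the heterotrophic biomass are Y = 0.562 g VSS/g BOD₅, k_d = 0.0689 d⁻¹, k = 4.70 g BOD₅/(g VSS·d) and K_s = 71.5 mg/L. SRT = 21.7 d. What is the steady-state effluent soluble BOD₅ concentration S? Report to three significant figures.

Effluent substrate depends only on kinetics and SRT: S = K_s(1 + k_d θ_c) / [θ_c(Yk − k_d) − 1] = 71.5 × (1 + 0.0689 × 21.7) / [21.7 × (0.562 × 4.70 − 0.0689) − 1] = 178.4 / 54.82 = 3.254 mg/L.

S ≈ 3.25 mg/L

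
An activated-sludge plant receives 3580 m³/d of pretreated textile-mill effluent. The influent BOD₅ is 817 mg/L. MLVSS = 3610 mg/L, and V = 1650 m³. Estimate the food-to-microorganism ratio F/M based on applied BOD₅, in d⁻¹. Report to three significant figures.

F/M ≈ 0.491 d⁻¹

Food-to-microorganism ratio F/M = Q S₀ / (V X) = 3580 × 817 / (1650 × 3610) = 0.4910 d⁻¹.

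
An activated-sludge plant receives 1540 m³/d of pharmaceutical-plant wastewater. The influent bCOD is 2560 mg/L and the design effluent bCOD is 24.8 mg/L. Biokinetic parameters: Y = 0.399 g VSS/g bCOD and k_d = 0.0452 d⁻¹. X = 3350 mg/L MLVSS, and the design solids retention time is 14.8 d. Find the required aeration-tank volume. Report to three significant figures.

V ≈ 4120 m³

Steady-state biomass mass balance: V·X·(1 + k_d·θ_c) = Y·Q·(S₀ − S)·θ_c, so V = 0.399 × 1540 × (2560 − 24.8) × 14.8 / [3350 × (1 + 0.0452 × 14.8)] = 2.31×10^7 / 5591 = 4124 m³.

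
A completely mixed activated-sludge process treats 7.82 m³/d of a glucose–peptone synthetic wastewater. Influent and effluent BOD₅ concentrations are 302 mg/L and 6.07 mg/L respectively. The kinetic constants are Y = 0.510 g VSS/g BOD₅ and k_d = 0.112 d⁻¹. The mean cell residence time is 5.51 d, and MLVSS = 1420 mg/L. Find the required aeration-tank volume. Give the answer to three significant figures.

From the SRT design equation V = Y Q (S₀−S) θ_c / [X (1 + k_d θ_c)] = 0.510 × 7.82 × (302 − 6.07) × 5.51 / [1420 × (1 + 0.112 × 5.51)] = 6.5×10^3 / 2296 = 2.832 m³.

V ≈ 2.83 m³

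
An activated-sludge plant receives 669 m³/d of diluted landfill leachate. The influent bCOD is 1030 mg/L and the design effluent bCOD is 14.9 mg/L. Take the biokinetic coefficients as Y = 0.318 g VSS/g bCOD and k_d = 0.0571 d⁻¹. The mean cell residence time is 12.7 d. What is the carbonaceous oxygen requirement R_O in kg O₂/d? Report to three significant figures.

R_O ≈ 501 kg O₂/d

Correct the yield for decay: Y_obs = Y/(1 + k_d θ_c) = 0.318 / (1 + 0.0571 × 12.7) = 0.318 / 1.725 = 0.1843.
ΔS = 1030 − 14.9 = 1015 mg/L, so the substrate removal rate is 669 × 1015/1000 = 679.1 kg bCOD/d.
Biomass synthesised: P_X = Y_obs × 679.1 = 125.2 kg VSS/d.
R_O = Q·(S₀ − S) − 1.42·P_X = 679.1 − 1.42 × 125.2 = 501.3 kg O₂/d.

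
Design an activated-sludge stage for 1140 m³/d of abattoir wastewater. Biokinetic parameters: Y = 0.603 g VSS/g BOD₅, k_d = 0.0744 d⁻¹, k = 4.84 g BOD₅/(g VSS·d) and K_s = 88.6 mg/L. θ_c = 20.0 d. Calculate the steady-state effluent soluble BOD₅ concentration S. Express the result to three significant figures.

Effluent substrate depends only on kinetics and SRT: S = K_s(1 + k_d θ_c) / [θ_c(Yk − k_d) − 1] = 88.6 × (1 + 0.0744 × 20.0) / [20.0 × (0.603 × 4.84 − 0.0744) − 1] = 220.4 / 55.88 = 3.945 mg/L.

S ≈ 3.94 mg/L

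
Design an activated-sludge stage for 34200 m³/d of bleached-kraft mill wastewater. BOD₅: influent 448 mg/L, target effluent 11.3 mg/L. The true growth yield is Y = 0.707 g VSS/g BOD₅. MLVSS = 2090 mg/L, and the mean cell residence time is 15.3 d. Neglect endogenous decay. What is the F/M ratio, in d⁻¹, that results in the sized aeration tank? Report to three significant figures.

Biomass mass balance (decay neglected): V·X = Y·Q·(S₀ − S)·θ_c, so V = 0.707 × 34200 × (448 − 11.3) × 15.3 / 2090 = 77299 m³.
Food-to-microorganism ratio F/M = Q S₀ / (V X) = 34200 × 448 / (77299 × 2090) = 0.09484 d⁻¹.

F/M ≈ 0.0948 d⁻¹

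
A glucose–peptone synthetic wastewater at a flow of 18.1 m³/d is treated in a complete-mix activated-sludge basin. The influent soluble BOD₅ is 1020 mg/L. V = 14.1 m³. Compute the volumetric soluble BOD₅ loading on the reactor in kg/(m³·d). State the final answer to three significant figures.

Volumetric loading L_v = Q·S₀ / V = 18.1 × 1020 g/m³ / 14.10 m³ = 1309 g/(m³·d) = 1.309 kg soluble BOD₅/(m³·d).

L_v ≈ 1.31 kg soluble BOD₅/(m³·d)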